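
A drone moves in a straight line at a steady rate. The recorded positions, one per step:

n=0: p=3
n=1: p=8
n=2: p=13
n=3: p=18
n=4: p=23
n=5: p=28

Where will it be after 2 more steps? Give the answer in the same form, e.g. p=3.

p=38

Constant displacement of +5 per step.
step 6: 28 + 5 → p=33
step 7: 33 + 5 → p=38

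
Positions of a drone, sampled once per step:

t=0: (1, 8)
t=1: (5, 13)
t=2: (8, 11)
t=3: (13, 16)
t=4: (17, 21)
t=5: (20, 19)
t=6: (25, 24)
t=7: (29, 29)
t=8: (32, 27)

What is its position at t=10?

Differencing gives (+4, +5), (+3, -2), (+5, +5), (+4, +5), (+3, -2), (+5, +5), (+4, +5), (+3, -2). This is the pattern (+4, +5), (+3, -2), (+5, +5) repeated.
step 9: apply (+5, +5) → (37, 32)
step 10: apply (+4, +5) → (41, 37)

(41, 37)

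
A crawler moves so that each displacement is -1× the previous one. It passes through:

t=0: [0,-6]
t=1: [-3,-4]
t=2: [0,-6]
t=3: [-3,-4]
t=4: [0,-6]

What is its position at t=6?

[0,-6]

Consecutive displacements [-3,+2], [+3,-2], [-3,+2], [+3,-2] scale by a factor of -1 each step.
step 5: [0,-6] + [-3,+2] → [-3,-4]
step 6: [-3,-4] + [+3,-2] → [0,-6]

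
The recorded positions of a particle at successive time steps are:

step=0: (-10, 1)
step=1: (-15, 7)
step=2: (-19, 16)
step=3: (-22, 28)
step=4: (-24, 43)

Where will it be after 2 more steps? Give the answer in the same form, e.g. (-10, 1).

(-25, 82)

Taking differences between consecutive positions: (-5, +6), (-4, +9), (-3, +12), (-2, +15). These grow by (+1, +3) each step.
step 5: (-24, 43) + (-1, +18) → (-25, 61)
step 6: (-25, 61) + (+0, +21) → (-25, 82)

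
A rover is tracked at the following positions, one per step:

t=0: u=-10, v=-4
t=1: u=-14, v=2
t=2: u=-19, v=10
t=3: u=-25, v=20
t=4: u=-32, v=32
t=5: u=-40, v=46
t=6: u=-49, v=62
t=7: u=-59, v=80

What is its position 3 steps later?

u=-95, v=146

Successive displacements: (-4, +6), (-5, +8), (-6, +10), (-7, +12), (-8, +14), (-9, +16), (-10, +18) — each changes by (-1, +2).
step 8: u=-59, v=80 + (-11, +20) → u=-70, v=100
step 9: u=-70, v=100 + (-12, +22) → u=-82, v=122
step 10: u=-82, v=122 + (-13, +24) → u=-95, v=146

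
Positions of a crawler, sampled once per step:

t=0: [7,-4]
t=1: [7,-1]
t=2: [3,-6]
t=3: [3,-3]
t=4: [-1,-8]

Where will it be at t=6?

[-5,-10]

Differencing gives [+0,+3], [-4,-5], [+0,+3], [-4,-5]. This is the pattern [+0,+3], [-4,-5] repeated.
step 5: apply [+0,+3] → [-1,-5]
step 6: apply [-4,-5] → [-5,-10]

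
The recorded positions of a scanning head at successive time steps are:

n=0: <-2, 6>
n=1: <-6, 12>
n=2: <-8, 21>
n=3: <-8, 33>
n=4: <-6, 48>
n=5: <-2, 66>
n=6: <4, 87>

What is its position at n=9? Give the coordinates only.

<34, 168>

First differences are <-4, +6>, <-2, +9>, <+0, +12>, <+2, +15>, <+4, +18>, <+6, +21>; their common second difference is <+2, +3> (constant acceleration).
step 7: <4, 87> + <+8, +24> → <12, 111>
step 8: <12, 111> + <+10, +27> → <22, 138>
step 9: <22, 138> + <+12, +30> → <34, 168>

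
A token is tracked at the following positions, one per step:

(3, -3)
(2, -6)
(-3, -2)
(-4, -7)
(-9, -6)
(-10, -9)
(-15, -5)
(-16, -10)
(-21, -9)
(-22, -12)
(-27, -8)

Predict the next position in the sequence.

(-28, -13)

The moves between consecutive positions are (-1, -3), (-5, +4), (-1, -5), (-5, +1), (-1, -3), (-5, +4), (-1, -5), (-5, +1), (-1, -3), (-5, +4); they repeat the 4-cycle [(-1, -3), (-5, +4), (-1, -5), (-5, +1)].
step 11: apply (-1, -5) → (-28, -13)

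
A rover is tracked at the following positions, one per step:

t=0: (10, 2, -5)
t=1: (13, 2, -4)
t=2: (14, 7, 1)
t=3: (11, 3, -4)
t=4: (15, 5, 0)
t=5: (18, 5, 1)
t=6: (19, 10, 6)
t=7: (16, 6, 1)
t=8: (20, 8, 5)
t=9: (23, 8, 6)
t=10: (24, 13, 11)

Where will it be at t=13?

(28, 11, 11)

Differencing gives (+3, +0, +1), (+1, +5, +5), (-3, -4, -5), (+4, +2, +4), (+3, +0, +1), (+1, +5, +5), (-3, -4, -5), (+4, +2, +4), (+3, +0, +1), (+1, +5, +5). This is the pattern (+3, +0, +1), (+1, +5, +5), (-3, -4, -5), (+4, +2, +4) repeated.
step 11: apply (-3, -4, -5) → (21, 9, 6)
step 12: apply (+4, +2, +4) → (25, 11, 10)
step 13: apply (+3, +0, +1) → (28, 11, 11)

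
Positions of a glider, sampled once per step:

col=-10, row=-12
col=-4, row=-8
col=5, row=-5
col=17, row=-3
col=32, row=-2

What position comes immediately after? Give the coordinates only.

Taking differences between consecutive positions: (+6, +4), (+9, +3), (+12, +2), (+15, +1). These grow by (+3, -1) each step.
step 5: col=32, row=-2 + (+18, +0) → col=50, row=-2

col=50, row=-2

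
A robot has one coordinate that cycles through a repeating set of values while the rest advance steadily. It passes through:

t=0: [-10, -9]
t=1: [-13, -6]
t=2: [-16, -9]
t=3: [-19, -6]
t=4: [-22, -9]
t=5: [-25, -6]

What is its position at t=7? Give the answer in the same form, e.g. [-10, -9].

[-31, -6]

The first coordinate changes by -3 each step, so at step 7 it is -10 + 7·(-3) = -31.
The second coordinate repeats the cycle [-9, -6] with period 2; step 7 mod 2 = 1, giving -6.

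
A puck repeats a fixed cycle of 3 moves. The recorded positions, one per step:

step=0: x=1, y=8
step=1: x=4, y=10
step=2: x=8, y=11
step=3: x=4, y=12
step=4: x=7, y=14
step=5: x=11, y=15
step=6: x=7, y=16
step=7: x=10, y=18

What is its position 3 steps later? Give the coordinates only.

x=13, y=22

The moves between consecutive positions are (+3, +2), (+4, +1), (-4, +1), (+3, +2), (+4, +1), (-4, +1), (+3, +2); they repeat the 3-cycle [(+3, +2), (+4, +1), (-4, +1)].
step 8: apply (+4, +1) → x=14, y=19
step 9: apply (-4, +1) → x=10, y=20
step 10: apply (+3, +2) → x=13, y=22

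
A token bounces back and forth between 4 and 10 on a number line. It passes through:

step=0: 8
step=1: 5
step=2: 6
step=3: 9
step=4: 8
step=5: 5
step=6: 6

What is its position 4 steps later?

6

The value reflects between 4 and 10, moving 3 per step.
  step 7: 6 → 9
  step 8: 9 → 8
  step 9: 8 → 5
  step 10: 5 → 6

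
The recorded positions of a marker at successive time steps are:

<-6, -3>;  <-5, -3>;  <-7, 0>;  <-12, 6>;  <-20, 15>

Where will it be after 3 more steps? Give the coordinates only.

<-62, 60>

Taking differences between consecutive positions: <+1, +0>, <-2, +3>, <-5, +6>, <-8, +9>. These grow by <-3, +3> each step.
step 5: <-20, 15> + <-11, +12> → <-31, 27>
step 6: <-31, 27> + <-14, +15> → <-45, 42>
step 7: <-45, 42> + <-17, +18> → <-62, 60>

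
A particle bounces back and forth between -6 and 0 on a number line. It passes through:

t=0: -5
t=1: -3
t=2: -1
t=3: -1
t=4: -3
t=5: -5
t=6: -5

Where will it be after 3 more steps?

The value reflects between -6 and 0, moving 2 per step.
  step 7: -5 → -3
  step 8: -3 → -1
  step 9: -1 → -1

-1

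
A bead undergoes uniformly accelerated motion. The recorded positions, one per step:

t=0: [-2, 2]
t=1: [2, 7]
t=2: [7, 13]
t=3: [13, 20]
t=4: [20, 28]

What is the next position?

First differences are [+4, +5], [+5, +6], [+6, +7], [+7, +8]; their common second difference is [+1, +1] (constant acceleration).
step 5: [20, 28] + [+8, +9] → [28, 37]

[28, 37]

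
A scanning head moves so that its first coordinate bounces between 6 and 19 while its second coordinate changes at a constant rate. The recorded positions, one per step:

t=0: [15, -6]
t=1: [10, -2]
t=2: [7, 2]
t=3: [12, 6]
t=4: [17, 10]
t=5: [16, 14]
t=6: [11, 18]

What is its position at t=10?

The first coordinate travels 5 per step and bounces off the walls at 6 and 19.
  step 7: 11 → 6
  step 8: 6 → 11
  step 9: 11 → 16
  step 10: 16 → 17
The second coordinate changes by +4 each step: at step 10 it is 34.

[17, 34]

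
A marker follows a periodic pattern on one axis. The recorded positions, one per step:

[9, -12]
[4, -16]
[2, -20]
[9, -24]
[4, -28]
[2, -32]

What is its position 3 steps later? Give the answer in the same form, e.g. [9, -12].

First: cycles through 9, 4, 2 every 3 steps. Step 8 lands at position 2 of the cycle → 2.
Second: linear, -4 per step → -44 at step 8.

[2, -44]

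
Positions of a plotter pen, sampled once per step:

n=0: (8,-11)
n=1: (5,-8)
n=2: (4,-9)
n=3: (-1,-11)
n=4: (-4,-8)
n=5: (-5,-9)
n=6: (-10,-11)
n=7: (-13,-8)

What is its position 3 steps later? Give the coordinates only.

(-22,-8)

The moves between consecutive positions are (-3,+3), (-1,-1), (-5,-2), (-3,+3), (-1,-1), (-5,-2), (-3,+3); they repeat the 3-cycle [(-3,+3), (-1,-1), (-5,-2)].
step 8: apply (-1,-1) → (-14,-9)
step 9: apply (-5,-2) → (-19,-11)
step 10: apply (-3,+3) → (-22,-8)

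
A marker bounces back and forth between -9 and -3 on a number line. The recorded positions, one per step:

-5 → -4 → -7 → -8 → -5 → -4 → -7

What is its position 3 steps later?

The value reflects between -9 and -3, moving 3 per step.
  step 7: -7 → -8
  step 8: -8 → -5
  step 9: -5 → -4

-4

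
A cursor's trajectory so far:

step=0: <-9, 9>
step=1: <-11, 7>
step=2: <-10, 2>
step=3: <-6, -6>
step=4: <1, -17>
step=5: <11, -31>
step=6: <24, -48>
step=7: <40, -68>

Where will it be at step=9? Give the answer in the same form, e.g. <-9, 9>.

<81, -117>

Successive displacements: <-2, -2>, <+1, -5>, <+4, -8>, <+7, -11>, <+10, -14>, <+13, -17>, <+16, -20> — each changes by <+3, -3>.
step 8: <40, -68> + <+19, -23> → <59, -91>
step 9: <59, -91> + <+22, -26> → <81, -117>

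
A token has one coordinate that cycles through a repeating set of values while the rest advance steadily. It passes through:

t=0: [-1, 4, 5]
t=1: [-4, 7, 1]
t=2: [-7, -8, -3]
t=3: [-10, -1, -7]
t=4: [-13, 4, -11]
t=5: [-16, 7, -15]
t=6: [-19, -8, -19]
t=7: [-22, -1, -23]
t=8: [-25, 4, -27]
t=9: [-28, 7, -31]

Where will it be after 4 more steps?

[-40, 7, -47]

The first coordinate changes by -3 each step, so at step 13 it is -1 + 13·(-3) = -40.
The second coordinate repeats the cycle [4, 7, -8, -1] with period 4; step 13 mod 4 = 1, giving 7.
The third coordinate changes by -4 each step, so at step 13 it is 5 + 13·(-4) = -47.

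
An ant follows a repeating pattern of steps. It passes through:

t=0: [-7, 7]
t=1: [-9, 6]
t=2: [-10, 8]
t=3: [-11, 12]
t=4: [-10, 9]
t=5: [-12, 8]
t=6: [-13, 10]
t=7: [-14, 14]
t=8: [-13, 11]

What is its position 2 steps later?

The moves between consecutive positions are [-2, -1], [-1, +2], [-1, +4], [+1, -3], [-2, -1], [-1, +2], [-1, +4], [+1, -3]; they repeat the 4-cycle [[-2, -1], [-1, +2], [-1, +4], [+1, -3]].
step 9: apply [-2, -1] → [-15, 10]
step 10: apply [-1, +2] → [-16, 12]

[-16, 12]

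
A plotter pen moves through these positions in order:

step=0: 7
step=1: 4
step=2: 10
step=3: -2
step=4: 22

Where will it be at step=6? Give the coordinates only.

Step-to-step displacements: -3, +6, -12, +24; each is -2× the previous.
step 5: 22 − 48 → -26
step 6: -26 + 96 → 70

70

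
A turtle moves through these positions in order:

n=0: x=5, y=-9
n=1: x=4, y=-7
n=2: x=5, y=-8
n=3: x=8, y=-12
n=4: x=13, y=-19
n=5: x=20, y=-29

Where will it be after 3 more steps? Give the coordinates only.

Successive displacements: (-1, +2), (+1, -1), (+3, -4), (+5, -7), (+7, -10) — each changes by (+2, -3).
step 6: x=20, y=-29 + (+9, -13) → x=29, y=-42
step 7: x=29, y=-42 + (+11, -16) → x=40, y=-58
step 8: x=40, y=-58 + (+13, -19) → x=53, y=-77

x=53, y=-77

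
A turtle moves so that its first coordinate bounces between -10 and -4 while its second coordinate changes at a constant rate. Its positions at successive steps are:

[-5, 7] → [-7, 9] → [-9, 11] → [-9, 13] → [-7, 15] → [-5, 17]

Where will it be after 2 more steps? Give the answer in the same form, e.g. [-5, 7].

[-7, 21]

The first coordinate reflects between -10 and -4, moving 2 per step.
  step 6: -5 → -5
  step 7: -5 → -7
The second coordinate changes by +2 each step: at step 7 it is 21.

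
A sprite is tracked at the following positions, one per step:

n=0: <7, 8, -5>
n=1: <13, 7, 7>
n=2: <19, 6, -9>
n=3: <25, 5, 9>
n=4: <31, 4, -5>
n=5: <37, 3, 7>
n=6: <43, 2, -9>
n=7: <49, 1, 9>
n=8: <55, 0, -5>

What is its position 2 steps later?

First: linear, +6 per step → 67 at step 10.
Second: linear, -1 per step → -2 at step 10.
Third: cycles through -5, 7, -9, 9 every 4 steps. Step 10 lands at position 2 of the cycle → -9.

<67, -2, -9>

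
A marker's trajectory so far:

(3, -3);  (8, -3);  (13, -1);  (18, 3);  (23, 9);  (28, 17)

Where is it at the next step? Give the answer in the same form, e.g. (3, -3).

First differences are (+5, +0), (+5, +2), (+5, +4), (+5, +6), (+5, +8); their common second difference is (+0, +2) (constant acceleration).
step 6: (28, 17) + (+5, +10) → (33, 27)

(33, 27)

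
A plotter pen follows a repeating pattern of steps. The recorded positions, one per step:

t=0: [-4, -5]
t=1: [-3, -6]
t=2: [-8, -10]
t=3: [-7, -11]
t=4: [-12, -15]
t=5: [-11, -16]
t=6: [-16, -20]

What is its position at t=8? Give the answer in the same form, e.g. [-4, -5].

Step-to-step displacements: [+1, -1], [-5, -4], [+1, -1], [-5, -4], [+1, -1], [-5, -4] — a repeating cycle of length 2.
step 7: apply [+1, -1] → [-15, -21]
step 8: apply [-5, -4] → [-20, -25]

[-20, -25]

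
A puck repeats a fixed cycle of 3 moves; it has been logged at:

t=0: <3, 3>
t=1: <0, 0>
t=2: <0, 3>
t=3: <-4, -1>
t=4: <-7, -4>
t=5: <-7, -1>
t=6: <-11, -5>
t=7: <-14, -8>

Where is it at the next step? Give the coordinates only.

<-14, -5>

Step-to-step displacements: <-3, -3>, <+0, +3>, <-4, -4>, <-3, -3>, <+0, +3>, <-4, -4>, <-3, -3> — a repeating cycle of length 3.
step 8: apply <+0, +3> → <-14, -5>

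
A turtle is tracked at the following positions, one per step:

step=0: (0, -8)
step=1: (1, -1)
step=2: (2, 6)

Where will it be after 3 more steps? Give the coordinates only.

The position changes by (+1, +7) every step.
step 3: (2, 6) + (+1, +7) → (3, 13)
step 4: (3, 13) + (+1, +7) → (4, 20)
step 5: (4, 20) + (+1, +7) → (5, 27)

(5, 27)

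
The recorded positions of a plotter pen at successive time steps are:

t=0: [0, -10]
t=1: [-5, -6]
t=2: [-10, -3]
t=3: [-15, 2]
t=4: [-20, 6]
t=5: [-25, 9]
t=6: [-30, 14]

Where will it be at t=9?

The moves between consecutive positions are [-5, +4], [-5, +3], [-5, +5], [-5, +4], [-5, +3], [-5, +5]; they repeat the 3-cycle [[-5, +4], [-5, +3], [-5, +5]].
step 7: apply [-5, +4] → [-35, 18]
step 8: apply [-5, +3] → [-40, 21]
step 9: apply [-5, +5] → [-45, 26]

[-45, 26]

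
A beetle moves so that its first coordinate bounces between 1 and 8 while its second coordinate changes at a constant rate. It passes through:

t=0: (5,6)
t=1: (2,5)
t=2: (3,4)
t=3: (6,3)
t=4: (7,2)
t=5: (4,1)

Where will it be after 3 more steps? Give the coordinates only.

The first coordinate travels 3 per step and bounces off the walls at 1 and 8.
  step 6: 4 → 1
  step 7: 1 → 4
  step 8: 4 → 7
The second coordinate changes by -1 each step: at step 8 it is -2.

(7,-2)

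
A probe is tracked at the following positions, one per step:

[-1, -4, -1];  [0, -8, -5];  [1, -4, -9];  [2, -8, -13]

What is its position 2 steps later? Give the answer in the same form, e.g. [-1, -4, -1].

[4, -8, -21]

The first coordinate changes by +1 each step, so at step 5 it is -1 + 5·(1) = 4.
The second coordinate repeats the cycle [-4, -8] with period 2; step 5 mod 2 = 1, giving -8.
The third coordinate changes by -4 each step, so at step 5 it is -1 + 5·(-4) = -21.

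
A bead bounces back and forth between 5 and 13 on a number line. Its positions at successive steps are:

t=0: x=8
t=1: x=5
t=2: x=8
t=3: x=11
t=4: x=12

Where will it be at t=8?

The value reflects between 5 and 13, moving 3 per step.
  step 5: 12 → 9
  step 6: 9 → 6
  step 7: 6 → 7
  step 8: 7 → 10

x=10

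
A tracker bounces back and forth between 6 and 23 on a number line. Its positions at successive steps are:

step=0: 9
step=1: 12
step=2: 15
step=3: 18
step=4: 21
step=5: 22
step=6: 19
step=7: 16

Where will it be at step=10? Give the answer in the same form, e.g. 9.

The value reflects between 6 and 23, moving 3 per step.
  step 8: 16 → 13
  step 9: 13 → 10
  step 10: 10 → 7

7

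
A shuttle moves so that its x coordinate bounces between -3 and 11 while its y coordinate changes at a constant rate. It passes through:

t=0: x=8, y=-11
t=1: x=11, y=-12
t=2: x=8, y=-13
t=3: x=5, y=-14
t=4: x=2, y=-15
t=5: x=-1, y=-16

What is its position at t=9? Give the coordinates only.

The x coordinate travels 3 per step and bounces off the walls at -3 and 11.
  step 6: -1 → -2
  step 7: -2 → 1
  step 8: 1 → 4
  step 9: 4 → 7
The y coordinate changes by -1 each step: at step 9 it is -20.

x=7, y=-20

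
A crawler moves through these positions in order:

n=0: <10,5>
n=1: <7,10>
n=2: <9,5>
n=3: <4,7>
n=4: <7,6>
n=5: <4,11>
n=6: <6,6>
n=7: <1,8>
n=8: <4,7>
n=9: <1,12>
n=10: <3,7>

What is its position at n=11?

Step-to-step displacements: <-3,+5>, <+2,-5>, <-5,+2>, <+3,-1>, <-3,+5>, <+2,-5>, <-5,+2>, <+3,-1>, <-3,+5>, <+2,-5> — a repeating cycle of length 4.
step 11: apply <-5,+2> → <-2,9>

<-2,9>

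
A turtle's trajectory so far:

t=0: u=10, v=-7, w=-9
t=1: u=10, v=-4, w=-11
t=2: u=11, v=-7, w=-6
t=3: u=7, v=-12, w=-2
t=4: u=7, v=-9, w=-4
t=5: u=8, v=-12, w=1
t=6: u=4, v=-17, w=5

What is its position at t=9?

u=1, v=-22, w=12

Step-to-step displacements: (+0, +3, -2), (+1, -3, +5), (-4, -5, +4), (+0, +3, -2), (+1, -3, +5), (-4, -5, +4) — a repeating cycle of length 3.
step 7: apply (+0, +3, -2) → u=4, v=-14, w=3
step 8: apply (+1, -3, +5) → u=5, v=-17, w=8
step 9: apply (-4, -5, +4) → u=1, v=-22, w=12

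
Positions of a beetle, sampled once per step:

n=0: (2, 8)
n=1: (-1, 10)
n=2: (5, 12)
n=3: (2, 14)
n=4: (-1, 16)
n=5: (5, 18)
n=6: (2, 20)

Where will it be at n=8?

(5, 24)

The first coordinate repeats the cycle [2, -1, 5] with period 3; step 8 mod 3 = 2, giving 5.
The second coordinate changes by +2 each step, so at step 8 it is 8 + 8·(2) = 24.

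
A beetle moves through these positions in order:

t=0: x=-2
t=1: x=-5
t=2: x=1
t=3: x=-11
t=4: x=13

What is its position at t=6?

x=61

The jumps are -3, +6, -12, +24 — a geometric progression with ratio -2.
step 5: 13 − 48 → x=-35
step 6: -35 + 96 → x=61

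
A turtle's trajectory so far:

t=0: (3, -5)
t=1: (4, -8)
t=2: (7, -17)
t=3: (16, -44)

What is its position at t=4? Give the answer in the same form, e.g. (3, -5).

(43, -125)

Step-to-step displacements: (+1, -3), (+3, -9), (+9, -27); each is 3× the previous.
step 4: (16, -44) + (+27, -81) → (43, -125)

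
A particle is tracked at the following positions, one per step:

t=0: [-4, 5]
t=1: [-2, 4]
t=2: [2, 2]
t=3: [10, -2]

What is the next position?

Step-to-step displacements: [+2, -1], [+4, -2], [+8, -4]; each is 2× the previous.
step 4: [10, -2] + [+16, -8] → [26, -10]

[26, -10]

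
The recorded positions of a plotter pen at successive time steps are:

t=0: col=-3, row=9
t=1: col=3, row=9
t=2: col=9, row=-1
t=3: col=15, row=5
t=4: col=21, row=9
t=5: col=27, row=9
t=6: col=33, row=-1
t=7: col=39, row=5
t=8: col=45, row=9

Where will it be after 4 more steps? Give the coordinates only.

col=69, row=9

Col: linear, +6 per step → 69 at step 12.
Row: cycles through 9, 9, -1, 5 every 4 steps. Step 12 lands at position 0 of the cycle → 9.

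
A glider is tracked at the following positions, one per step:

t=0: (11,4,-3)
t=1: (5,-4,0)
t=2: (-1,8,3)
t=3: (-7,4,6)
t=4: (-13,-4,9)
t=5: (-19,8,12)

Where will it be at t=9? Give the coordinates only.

(-43,4,24)

First: linear, -6 per step → -43 at step 9.
Second: cycles through 4, -4, 8 every 3 steps. Step 9 lands at position 0 of the cycle → 4.
Third: linear, +3 per step → 24 at step 9.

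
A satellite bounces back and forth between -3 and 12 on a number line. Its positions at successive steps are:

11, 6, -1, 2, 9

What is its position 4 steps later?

7

The value reflects between -3 and 12, moving 7 per step.
  step 5: 9 → 8
  step 6: 8 → 1
  step 7: 1 → 0
  step 8: 0 → 7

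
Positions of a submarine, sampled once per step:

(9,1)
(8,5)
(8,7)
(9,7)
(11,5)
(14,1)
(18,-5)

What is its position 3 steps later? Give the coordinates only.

(36,-35)

Taking differences between consecutive positions: (-1,+4), (+0,+2), (+1,+0), (+2,-2), (+3,-4), (+4,-6). These grow by (+1,-2) each step.
step 7: (18,-5) + (+5,-8) → (23,-13)
step 8: (23,-13) + (+6,-10) → (29,-23)
step 9: (29,-23) + (+7,-12) → (36,-35)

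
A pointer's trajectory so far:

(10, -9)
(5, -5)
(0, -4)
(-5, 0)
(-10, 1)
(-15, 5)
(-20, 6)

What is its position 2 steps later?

The moves between consecutive positions are (-5, +4), (-5, +1), (-5, +4), (-5, +1), (-5, +4), (-5, +1); they repeat the 2-cycle [(-5, +4), (-5, +1)].
step 7: apply (-5, +4) → (-25, 10)
step 8: apply (-5, +1) → (-30, 11)

(-30, 11)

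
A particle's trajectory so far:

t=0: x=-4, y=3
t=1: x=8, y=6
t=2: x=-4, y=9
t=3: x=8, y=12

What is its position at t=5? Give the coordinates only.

X: cycles through -4, 8 every 2 steps. Step 5 lands at position 1 of the cycle → 8.
Y: linear, +3 per step → 18 at step 5.

x=8, y=18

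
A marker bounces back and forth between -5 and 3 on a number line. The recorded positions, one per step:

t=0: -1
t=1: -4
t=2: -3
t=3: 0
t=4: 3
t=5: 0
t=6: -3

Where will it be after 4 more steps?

The value travels 3 per step and bounces off the walls at -5 and 3.
  step 7: -3 → -4
  step 8: -4 → -1
  step 9: -1 → 2
  step 10: 2 → 1

1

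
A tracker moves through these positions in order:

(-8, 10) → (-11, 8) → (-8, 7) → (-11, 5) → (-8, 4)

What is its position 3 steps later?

(-11, -1)

The moves between consecutive positions are (-3, -2), (+3, -1), (-3, -2), (+3, -1); they repeat the 2-cycle [(-3, -2), (+3, -1)].
step 5: apply (-3, -2) → (-11, 2)
step 6: apply (+3, -1) → (-8, 1)
step 7: apply (-3, -2) → (-11, -1)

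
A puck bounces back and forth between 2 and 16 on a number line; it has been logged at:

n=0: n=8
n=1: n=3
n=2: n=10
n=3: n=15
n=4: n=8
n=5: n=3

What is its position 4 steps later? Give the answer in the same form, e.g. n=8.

n=3

The value reflects between 2 and 16, moving 7 per step.
  step 6: 3 → 10
  step 7: 10 → 15
  step 8: 15 → 8
  step 9: 8 → 3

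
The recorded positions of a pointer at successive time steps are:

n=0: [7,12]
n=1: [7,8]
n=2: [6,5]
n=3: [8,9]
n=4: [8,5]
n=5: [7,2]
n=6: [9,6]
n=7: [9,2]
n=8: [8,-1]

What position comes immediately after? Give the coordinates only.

[10,3]

Step-to-step displacements: [+0,-4], [-1,-3], [+2,+4], [+0,-4], [-1,-3], [+2,+4], [+0,-4], [-1,-3] — a repeating cycle of length 3.
step 9: apply [+2,+4] → [10,3]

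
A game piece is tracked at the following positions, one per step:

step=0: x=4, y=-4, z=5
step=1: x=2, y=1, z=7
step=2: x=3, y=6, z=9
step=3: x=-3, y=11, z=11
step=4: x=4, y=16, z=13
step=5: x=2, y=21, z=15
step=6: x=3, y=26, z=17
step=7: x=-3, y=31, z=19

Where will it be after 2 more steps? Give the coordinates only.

X: cycles through 4, 2, 3, -3 every 4 steps. Step 9 lands at position 1 of the cycle → 2.
Y: linear, +5 per step → 41 at step 9.
Z: linear, +2 per step → 23 at step 9.

x=2, y=41, z=23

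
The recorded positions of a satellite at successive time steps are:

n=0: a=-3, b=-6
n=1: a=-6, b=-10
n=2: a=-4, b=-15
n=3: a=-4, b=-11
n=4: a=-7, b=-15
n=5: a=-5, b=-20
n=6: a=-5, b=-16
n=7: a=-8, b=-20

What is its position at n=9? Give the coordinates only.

a=-6, b=-21

Differencing gives (-3, -4), (+2, -5), (+0, +4), (-3, -4), (+2, -5), (+0, +4), (-3, -4). This is the pattern (-3, -4), (+2, -5), (+0, +4) repeated.
step 8: apply (+2, -5) → a=-6, b=-25
step 9: apply (+0, +4) → a=-6, b=-21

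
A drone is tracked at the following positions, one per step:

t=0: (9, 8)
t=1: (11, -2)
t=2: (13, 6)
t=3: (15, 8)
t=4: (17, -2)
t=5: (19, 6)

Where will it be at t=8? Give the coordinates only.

First: linear, +2 per step → 25 at step 8.
Second: cycles through 8, -2, 6 every 3 steps. Step 8 lands at position 2 of the cycle → 6.

(25, 6)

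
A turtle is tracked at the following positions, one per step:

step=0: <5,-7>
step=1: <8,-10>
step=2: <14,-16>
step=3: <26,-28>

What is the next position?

<50,-52>

Step-to-step displacements: <+3,-3>, <+6,-6>, <+12,-12>; each is 2× the previous.
step 4: <26,-28> + <+24,-24> → <50,-52>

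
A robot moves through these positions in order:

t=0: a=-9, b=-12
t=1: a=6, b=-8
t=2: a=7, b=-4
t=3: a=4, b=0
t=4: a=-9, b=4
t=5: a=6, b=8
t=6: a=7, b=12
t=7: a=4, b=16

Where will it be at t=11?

A: cycles through -9, 6, 7, 4 every 4 steps. Step 11 lands at position 3 of the cycle → 4.
B: linear, +4 per step → 32 at step 11.

a=4, b=32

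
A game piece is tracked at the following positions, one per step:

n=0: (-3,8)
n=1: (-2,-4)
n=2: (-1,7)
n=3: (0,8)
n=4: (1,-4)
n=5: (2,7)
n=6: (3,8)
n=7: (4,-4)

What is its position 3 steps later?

(7,-4)

The first coordinate changes by +1 each step, so at step 10 it is -3 + 10·(1) = 7.
The second coordinate repeats the cycle [8, -4, 7] with period 3; step 10 mod 3 = 1, giving -4.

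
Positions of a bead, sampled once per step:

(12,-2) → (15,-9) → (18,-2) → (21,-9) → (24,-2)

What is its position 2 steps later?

First: linear, +3 per step → 30 at step 6.
Second: cycles through -2, -9 every 2 steps. Step 6 lands at position 0 of the cycle → -2.

(30,-2)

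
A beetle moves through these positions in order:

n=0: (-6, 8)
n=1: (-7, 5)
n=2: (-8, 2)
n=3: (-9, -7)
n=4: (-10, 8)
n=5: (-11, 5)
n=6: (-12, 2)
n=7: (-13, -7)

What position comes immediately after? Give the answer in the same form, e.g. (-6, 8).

(-14, 8)

First: linear, -1 per step → -14 at step 8.
Second: cycles through 8, 5, 2, -7 every 4 steps. Step 8 lands at position 0 of the cycle → 8.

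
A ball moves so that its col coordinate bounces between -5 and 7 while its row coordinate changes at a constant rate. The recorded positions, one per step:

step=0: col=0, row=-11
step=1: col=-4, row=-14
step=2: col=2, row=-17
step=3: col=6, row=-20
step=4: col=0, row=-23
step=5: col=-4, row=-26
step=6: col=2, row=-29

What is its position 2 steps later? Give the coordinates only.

The col coordinate travels 6 per step and bounces off the walls at -5 and 7.
  step 7: 2 → 6
  step 8: 6 → 0
The row coordinate changes by -3 each step: at step 8 it is -35.

col=0, row=-35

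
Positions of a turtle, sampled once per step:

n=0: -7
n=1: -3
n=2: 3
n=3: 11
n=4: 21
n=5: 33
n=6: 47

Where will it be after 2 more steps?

Successive displacements: +4, +6, +8, +10, +12, +14 — each changes by +2.
step 7: 47 + 16 → 63
step 8: 63 + 18 → 81

81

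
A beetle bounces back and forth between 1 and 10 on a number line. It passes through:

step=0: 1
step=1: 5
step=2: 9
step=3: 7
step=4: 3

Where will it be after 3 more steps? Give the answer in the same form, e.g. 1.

9

The value travels 4 per step and bounces off the walls at 1 and 10.
  step 5: 3 → 3
  step 6: 3 → 7
  step 7: 7 → 9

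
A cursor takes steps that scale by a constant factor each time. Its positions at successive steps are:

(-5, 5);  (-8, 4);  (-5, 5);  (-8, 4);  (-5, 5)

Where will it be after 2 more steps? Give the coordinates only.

(-5, 5)

Consecutive displacements (-3, -1), (+3, +1), (-3, -1), (+3, +1) scale by a factor of -1 each step.
step 5: (-5, 5) + (-3, -1) → (-8, 4)
step 6: (-8, 4) + (+3, +1) → (-5, 5)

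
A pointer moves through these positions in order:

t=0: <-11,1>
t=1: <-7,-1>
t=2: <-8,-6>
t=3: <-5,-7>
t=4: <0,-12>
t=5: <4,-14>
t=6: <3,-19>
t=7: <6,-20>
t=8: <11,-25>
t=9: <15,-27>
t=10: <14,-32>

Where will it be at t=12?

<22,-38>

The moves between consecutive positions are <+4,-2>, <-1,-5>, <+3,-1>, <+5,-5>, <+4,-2>, <-1,-5>, <+3,-1>, <+5,-5>, <+4,-2>, <-1,-5>; they repeat the 4-cycle [<+4,-2>, <-1,-5>, <+3,-1>, <+5,-5>].
step 11: apply <+3,-1> → <17,-33>
step 12: apply <+5,-5> → <22,-38>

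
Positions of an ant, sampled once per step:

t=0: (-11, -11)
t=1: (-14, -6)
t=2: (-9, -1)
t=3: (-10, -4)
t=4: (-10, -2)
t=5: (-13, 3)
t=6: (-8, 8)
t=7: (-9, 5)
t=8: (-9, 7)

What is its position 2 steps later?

The moves between consecutive positions are (-3, +5), (+5, +5), (-1, -3), (+0, +2), (-3, +5), (+5, +5), (-1, -3), (+0, +2); they repeat the 4-cycle [(-3, +5), (+5, +5), (-1, -3), (+0, +2)].
step 9: apply (-3, +5) → (-12, 12)
step 10: apply (+5, +5) → (-7, 17)

(-7, 17)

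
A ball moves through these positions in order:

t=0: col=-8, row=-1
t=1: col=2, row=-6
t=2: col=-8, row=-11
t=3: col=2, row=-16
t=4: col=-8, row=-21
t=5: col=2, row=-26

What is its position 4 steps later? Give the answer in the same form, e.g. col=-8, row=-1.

col=2, row=-46

The col coordinate repeats the cycle [-8, 2] with period 2; step 9 mod 2 = 1, giving 2.
The row coordinate changes by -5 each step, so at step 9 it is -1 + 9·(-5) = -46.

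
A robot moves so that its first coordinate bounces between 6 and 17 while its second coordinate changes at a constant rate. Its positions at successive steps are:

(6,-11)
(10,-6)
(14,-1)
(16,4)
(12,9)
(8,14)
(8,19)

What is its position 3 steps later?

The first coordinate travels 4 per step and bounces off the walls at 6 and 17.
  step 7: 8 → 12
  step 8: 12 → 16
  step 9: 16 → 14
The second coordinate changes by +5 each step: at step 9 it is 34.

(14,34)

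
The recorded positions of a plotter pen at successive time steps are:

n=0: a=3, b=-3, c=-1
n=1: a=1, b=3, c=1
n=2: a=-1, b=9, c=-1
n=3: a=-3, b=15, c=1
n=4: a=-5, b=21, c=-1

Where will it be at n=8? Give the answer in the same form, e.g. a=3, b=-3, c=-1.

a=-13, b=45, c=-1

A: linear, -2 per step → -13 at step 8.
B: linear, +6 per step → 45 at step 8.
C: cycles through -1, 1 every 2 steps. Step 8 lands at position 0 of the cycle → -1.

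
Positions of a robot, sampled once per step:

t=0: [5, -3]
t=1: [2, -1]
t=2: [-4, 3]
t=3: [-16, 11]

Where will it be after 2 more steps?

The jumps are [-3, +2], [-6, +4], [-12, +8] — a geometric progression with ratio 2.
step 4: [-16, 11] + [-24, +16] → [-40, 27]
step 5: [-40, 27] + [-48, +32] → [-88, 59]

[-88, 59]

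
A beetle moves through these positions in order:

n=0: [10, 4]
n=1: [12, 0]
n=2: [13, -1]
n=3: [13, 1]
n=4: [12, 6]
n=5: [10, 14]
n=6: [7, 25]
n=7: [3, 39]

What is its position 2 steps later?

Taking differences between consecutive positions: [+2, -4], [+1, -1], [+0, +2], [-1, +5], [-2, +8], [-3, +11], [-4, +14]. These grow by [-1, +3] each step.
step 8: [3, 39] + [-5, +17] → [-2, 56]
step 9: [-2, 56] + [-6, +20] → [-8, 76]

[-8, 76]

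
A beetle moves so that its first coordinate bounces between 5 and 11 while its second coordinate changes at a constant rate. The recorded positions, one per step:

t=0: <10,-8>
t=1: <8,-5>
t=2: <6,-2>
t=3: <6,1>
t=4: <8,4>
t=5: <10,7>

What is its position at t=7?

The first coordinate reflects between 5 and 11, moving 2 per step.
  step 6: 10 → 10
  step 7: 10 → 8
The second coordinate changes by +3 each step: at step 7 it is 13.

<8,13>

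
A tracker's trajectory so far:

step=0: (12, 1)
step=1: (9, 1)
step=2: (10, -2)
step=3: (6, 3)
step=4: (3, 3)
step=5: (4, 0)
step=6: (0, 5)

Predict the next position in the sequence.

The moves between consecutive positions are (-3, +0), (+1, -3), (-4, +5), (-3, +0), (+1, -3), (-4, +5); they repeat the 3-cycle [(-3, +0), (+1, -3), (-4, +5)].
step 7: apply (-3, +0) → (-3, 5)

(-3, 5)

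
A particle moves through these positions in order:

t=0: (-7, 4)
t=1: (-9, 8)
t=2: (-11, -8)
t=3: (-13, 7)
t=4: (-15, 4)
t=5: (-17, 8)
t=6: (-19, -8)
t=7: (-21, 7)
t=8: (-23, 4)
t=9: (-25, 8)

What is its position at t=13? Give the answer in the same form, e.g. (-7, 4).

(-33, 8)

First: linear, -2 per step → -33 at step 13.
Second: cycles through 4, 8, -8, 7 every 4 steps. Step 13 lands at position 1 of the cycle → 8.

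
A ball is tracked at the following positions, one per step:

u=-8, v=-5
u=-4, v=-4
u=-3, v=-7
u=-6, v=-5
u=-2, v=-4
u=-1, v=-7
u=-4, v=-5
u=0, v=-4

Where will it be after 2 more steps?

u=-2, v=-5

Differencing gives (+4, +1), (+1, -3), (-3, +2), (+4, +1), (+1, -3), (-3, +2), (+4, +1). This is the pattern (+4, +1), (+1, -3), (-3, +2) repeated.
step 8: apply (+1, -3) → u=1, v=-7
step 9: apply (-3, +2) → u=-2, v=-5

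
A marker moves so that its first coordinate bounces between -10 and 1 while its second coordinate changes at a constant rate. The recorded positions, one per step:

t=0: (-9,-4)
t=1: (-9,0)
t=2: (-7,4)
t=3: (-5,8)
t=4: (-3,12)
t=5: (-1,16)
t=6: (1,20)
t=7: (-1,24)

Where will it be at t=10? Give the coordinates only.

The first coordinate reflects between -10 and 1, moving 2 per step.
  step 8: -1 → -3
  step 9: -3 → -5
  step 10: -5 → -7
The second coordinate changes by +4 each step: at step 10 it is 36.

(-7,36)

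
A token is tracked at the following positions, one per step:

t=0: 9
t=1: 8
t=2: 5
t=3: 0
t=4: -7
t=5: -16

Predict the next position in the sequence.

-27

Taking differences between consecutive positions: -1, -3, -5, -7, -9. These grow by -2 each step.
step 6: -16 − 11 → -27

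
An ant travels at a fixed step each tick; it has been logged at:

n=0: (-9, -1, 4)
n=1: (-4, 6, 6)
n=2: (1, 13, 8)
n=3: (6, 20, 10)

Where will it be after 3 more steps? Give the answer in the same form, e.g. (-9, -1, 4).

(21, 41, 16)

Each step adds (+5, +7, +2) to the position.
step 4: (6, 20, 10) + (+5, +7, +2) → (11, 27, 12)
step 5: (11, 27, 12) + (+5, +7, +2) → (16, 34, 14)
step 6: (16, 34, 14) + (+5, +7, +2) → (21, 41, 16)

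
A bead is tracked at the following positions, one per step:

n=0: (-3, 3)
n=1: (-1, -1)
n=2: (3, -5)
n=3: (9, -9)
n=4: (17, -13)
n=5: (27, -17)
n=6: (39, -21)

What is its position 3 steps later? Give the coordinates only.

Successive displacements: (+2, -4), (+4, -4), (+6, -4), (+8, -4), (+10, -4), (+12, -4) — each changes by (+2, +0).
step 7: (39, -21) + (+14, -4) → (53, -25)
step 8: (53, -25) + (+16, -4) → (69, -29)
step 9: (69, -29) + (+18, -4) → (87, -33)

(87, -33)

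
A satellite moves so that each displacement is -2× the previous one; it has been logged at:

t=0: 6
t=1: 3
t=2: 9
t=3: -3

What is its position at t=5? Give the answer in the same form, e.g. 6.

-27

Consecutive displacements -3, +6, -12 scale by a factor of -2 each step.
step 4: -3 + 24 → 21
step 5: 21 − 48 → -27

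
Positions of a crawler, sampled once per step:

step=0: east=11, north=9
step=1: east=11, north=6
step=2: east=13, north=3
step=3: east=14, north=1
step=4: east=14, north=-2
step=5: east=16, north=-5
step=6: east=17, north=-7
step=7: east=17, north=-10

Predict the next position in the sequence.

east=19, north=-13

The moves between consecutive positions are (+0,-3), (+2,-3), (+1,-2), (+0,-3), (+2,-3), (+1,-2), (+0,-3); they repeat the 3-cycle [(+0,-3), (+2,-3), (+1,-2)].
step 8: apply (+2,-3) → east=19, north=-13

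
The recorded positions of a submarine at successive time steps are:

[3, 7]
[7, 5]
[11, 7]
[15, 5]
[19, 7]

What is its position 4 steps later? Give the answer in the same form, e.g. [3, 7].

The first coordinate changes by +4 each step, so at step 8 it is 3 + 8·(4) = 35.
The second coordinate repeats the cycle [7, 5] with period 2; step 8 mod 2 = 0, giving 7.

[35, 7]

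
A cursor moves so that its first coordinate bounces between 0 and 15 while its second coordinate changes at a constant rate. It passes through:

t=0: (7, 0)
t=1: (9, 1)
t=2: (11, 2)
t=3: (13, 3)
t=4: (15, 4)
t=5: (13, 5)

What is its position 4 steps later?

The first coordinate travels 2 per step and bounces off the walls at 0 and 15.
  step 6: 13 → 11
  step 7: 11 → 9
  step 8: 9 → 7
  step 9: 7 → 5
The second coordinate changes by +1 each step: at step 9 it is 9.

(5, 9)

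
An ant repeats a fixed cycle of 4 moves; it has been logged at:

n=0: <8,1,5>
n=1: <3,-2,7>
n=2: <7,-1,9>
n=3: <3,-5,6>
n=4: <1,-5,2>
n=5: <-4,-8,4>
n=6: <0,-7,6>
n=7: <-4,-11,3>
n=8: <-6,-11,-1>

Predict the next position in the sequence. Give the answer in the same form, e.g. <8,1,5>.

<-11,-14,1>

The moves between consecutive positions are <-5,-3,+2>, <+4,+1,+2>, <-4,-4,-3>, <-2,+0,-4>, <-5,-3,+2>, <+4,+1,+2>, <-4,-4,-3>, <-2,+0,-4>; they repeat the 4-cycle [<-5,-3,+2>, <+4,+1,+2>, <-4,-4,-3>, <-2,+0,-4>].
step 9: apply <-5,-3,+2> → <-11,-14,1>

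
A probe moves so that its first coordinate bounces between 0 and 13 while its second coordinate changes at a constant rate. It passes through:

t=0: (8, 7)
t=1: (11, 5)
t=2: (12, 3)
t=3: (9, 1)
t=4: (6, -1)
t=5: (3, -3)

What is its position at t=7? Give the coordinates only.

The first coordinate travels 3 per step and bounces off the walls at 0 and 13.
  step 6: 3 → 0
  step 7: 0 → 3
The second coordinate changes by -2 each step: at step 7 it is -7.

(3, -7)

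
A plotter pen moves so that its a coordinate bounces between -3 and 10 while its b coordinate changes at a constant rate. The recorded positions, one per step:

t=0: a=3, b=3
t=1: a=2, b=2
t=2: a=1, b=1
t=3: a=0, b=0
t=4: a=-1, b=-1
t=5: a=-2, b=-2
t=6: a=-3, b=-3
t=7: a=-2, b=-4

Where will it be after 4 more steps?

a=2, b=-8

The a coordinate reflects between -3 and 10, moving 1 per step.
  step 8: -2 → -1
  step 9: -1 → 0
  step 10: 0 → 1
  step 11: 1 → 2
The b coordinate changes by -1 each step: at step 11 it is -8.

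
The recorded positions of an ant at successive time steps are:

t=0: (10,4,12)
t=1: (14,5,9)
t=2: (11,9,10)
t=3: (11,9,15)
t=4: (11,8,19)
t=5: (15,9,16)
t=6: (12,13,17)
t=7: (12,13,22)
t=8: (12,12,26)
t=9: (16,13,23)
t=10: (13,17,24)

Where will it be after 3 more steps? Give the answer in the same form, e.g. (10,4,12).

(17,17,30)

Step-to-step displacements: (+4,+1,-3), (-3,+4,+1), (+0,+0,+5), (+0,-1,+4), (+4,+1,-3), (-3,+4,+1), (+0,+0,+5), (+0,-1,+4), (+4,+1,-3), (-3,+4,+1) — a repeating cycle of length 4.
step 11: apply (+0,+0,+5) → (13,17,29)
step 12: apply (+0,-1,+4) → (13,16,33)
step 13: apply (+4,+1,-3) → (17,17,30)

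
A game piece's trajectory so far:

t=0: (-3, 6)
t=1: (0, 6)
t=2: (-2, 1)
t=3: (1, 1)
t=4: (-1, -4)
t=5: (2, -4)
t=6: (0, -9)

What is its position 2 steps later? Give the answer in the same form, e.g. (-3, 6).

Differencing gives (+3, +0), (-2, -5), (+3, +0), (-2, -5), (+3, +0), (-2, -5). This is the pattern (+3, +0), (-2, -5) repeated.
step 7: apply (+3, +0) → (3, -9)
step 8: apply (-2, -5) → (1, -14)

(1, -14)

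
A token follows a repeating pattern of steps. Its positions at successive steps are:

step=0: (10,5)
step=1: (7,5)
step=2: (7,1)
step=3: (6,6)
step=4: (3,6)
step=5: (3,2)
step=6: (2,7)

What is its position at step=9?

The moves between consecutive positions are (-3,+0), (+0,-4), (-1,+5), (-3,+0), (+0,-4), (-1,+5); they repeat the 3-cycle [(-3,+0), (+0,-4), (-1,+5)].
step 7: apply (-3,+0) → (-1,7)
step 8: apply (+0,-4) → (-1,3)
step 9: apply (-1,+5) → (-2,8)

(-2,8)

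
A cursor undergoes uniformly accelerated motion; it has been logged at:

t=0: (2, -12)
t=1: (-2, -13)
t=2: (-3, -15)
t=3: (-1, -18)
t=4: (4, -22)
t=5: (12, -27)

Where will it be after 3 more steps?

First differences are (-4, -1), (-1, -2), (+2, -3), (+5, -4), (+8, -5); their common second difference is (+3, -1) (constant acceleration).
step 6: (12, -27) + (+11, -6) → (23, -33)
step 7: (23, -33) + (+14, -7) → (37, -40)
step 8: (37, -40) + (+17, -8) → (54, -48)

(54, -48)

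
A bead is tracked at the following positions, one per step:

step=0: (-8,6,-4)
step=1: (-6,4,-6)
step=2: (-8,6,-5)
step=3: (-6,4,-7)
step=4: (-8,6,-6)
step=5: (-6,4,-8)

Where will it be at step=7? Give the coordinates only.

(-6,4,-9)

The moves between consecutive positions are (+2,-2,-2), (-2,+2,+1), (+2,-2,-2), (-2,+2,+1), (+2,-2,-2); they repeat the 2-cycle [(+2,-2,-2), (-2,+2,+1)].
step 6: apply (-2,+2,+1) → (-8,6,-7)
step 7: apply (+2,-2,-2) → (-6,4,-9)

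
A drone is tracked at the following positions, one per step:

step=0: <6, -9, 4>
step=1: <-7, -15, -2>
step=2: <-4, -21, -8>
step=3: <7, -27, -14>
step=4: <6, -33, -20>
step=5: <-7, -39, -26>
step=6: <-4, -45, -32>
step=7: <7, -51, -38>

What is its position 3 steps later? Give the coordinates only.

The first coordinate repeats the cycle [6, -7, -4, 7] with period 4; step 10 mod 4 = 2, giving -4.
The second coordinate changes by -6 each step, so at step 10 it is -9 + 10·(-6) = -69.
The third coordinate changes by -6 each step, so at step 10 it is 4 + 10·(-6) = -56.

<-4, -69, -56>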